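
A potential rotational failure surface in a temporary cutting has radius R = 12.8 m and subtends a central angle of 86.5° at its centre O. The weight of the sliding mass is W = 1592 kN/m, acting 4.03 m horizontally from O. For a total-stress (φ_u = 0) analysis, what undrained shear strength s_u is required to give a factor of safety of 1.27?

s_u = 32.9 kPa

FS = s_u·L_a·R / (W·d), so s_u = FS·W·d / (L_a·R).
Arc length L_a = R·θ = 12.8·(86.5°·π/180) = 12.8·1.5097 = 19.32 m
s_u = 1.27·1592·4.03 / (19.32·12.8) = 8148.0 / 247.35 = 32.94 kPa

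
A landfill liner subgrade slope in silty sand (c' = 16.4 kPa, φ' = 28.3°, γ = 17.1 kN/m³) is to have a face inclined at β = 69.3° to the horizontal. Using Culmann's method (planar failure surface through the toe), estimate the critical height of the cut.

H_c = 12.88 m

Culmann's analysis gives the critical failure plane at α_cr = (β + φ')/2 = (69.3 + 28.3)/2 = 48.8°, and the critical height
H_c = (4c'/γ) · sinβ cosφ' / [1 − cos(β − φ')]
    = (4·16.4/17.1) · sin69.3°·cos28.3° / [1 − cos(41.0°)]
    = 3.836 · 0.9354·0.8805 / [1 − 0.7547]
    = 3.836 · 0.8236 / 0.2453
    = 12.88 m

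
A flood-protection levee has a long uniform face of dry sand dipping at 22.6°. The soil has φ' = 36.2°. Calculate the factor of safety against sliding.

For a dry cohesionless infinite slope the factor of safety is FS = tanφ' / tanβ.
FS = tan36.2° / tan22.6° = 0.7319 / 0.4163 = 1.758

FS = 1.76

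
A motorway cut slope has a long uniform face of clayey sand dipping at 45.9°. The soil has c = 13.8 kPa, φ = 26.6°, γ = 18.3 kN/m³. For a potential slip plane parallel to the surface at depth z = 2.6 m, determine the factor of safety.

For an infinite slope with a slip plane parallel to the surface (no pore pressure): FS = [c + γz cos²β tanφ] / [γz sinβ cosβ].
γz = 18.3·2.6 = 47.58 kN/m²
Numerator = 13.8 + 47.58·cos²45.9°·tan26.6° = 13.8 + 47.58·0.4843·0.5008 = 25.339 kPa
Denominator = 47.58·sin45.9°·cos45.9° = 47.58·0.7181·0.6959 = 23.778 kPa
FS = 25.339 / 23.778 = 1.066

FS = 1.07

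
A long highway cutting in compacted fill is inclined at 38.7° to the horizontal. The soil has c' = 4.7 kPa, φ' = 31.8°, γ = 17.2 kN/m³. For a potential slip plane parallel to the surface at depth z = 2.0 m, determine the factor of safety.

FS = 1.05

For an infinite slope with a slip plane parallel to the surface (no pore pressure): FS = [c' + γz cos²β tanφ'] / [γz sinβ cosβ].
γz = 17.2·2.0 = 34.40 kN/m²
Numerator = 4.7 + 34.40·cos²38.7°·tan31.8° = 4.7 + 34.40·0.6091·0.6200 = 17.691 kPa
Denominator = 34.40·sin38.7°·cos38.7° = 34.40·0.6252·0.7804 = 16.786 kPa
FS = 17.691 / 16.786 = 1.054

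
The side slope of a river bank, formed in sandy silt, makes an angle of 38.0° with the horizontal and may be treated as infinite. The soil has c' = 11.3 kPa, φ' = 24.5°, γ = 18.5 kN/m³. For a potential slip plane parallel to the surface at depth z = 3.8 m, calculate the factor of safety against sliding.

FS = 0.91

For an infinite slope with a slip plane parallel to the surface (no pore pressure): FS = [c' + γz cos²β tanφ'] / [γz sinβ cosβ].
γz = 18.5·3.8 = 70.30 kN/m²
Numerator = 11.3 + 70.30·cos²38.0°·tan24.5° = 11.3 + 70.30·0.6210·0.4557 = 31.194 kPa
Denominator = 70.30·sin38.0°·cos38.0° = 70.30·0.6157·0.7880 = 34.106 kPa
FS = 31.194 / 34.106 = 0.915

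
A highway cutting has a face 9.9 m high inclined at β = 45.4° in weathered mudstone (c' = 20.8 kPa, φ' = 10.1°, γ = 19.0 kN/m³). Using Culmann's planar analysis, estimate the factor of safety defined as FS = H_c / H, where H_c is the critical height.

FS = 1.69

H_c = (4c'/γ) · sinβ cosφ' / [1 − cos(β − φ')]
    = (4·20.8/19.0) · sin45.4°·cos10.1° / [1 − cos35.3°]
    = 4.379 · 0.7010 / 0.1839 = 16.70 m
FS = H_c / H = 16.70 / 9.9 = 1.686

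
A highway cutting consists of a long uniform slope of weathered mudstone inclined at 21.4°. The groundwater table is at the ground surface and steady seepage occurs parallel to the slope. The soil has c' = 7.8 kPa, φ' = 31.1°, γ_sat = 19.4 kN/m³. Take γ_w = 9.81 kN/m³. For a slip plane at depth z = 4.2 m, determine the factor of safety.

With seepage parallel to the slope and the water table at the surface, the effective normal stress on the slip plane uses the buoyant unit weight γ' = γ_sat − γ_w while the driving shear stress uses γ_sat:
FS = [c' + γ' z cos²β tanφ'] / [γ_sat z sinβ cosβ]
γ' = 19.4 − 9.81 = 9.59 kN/m³
Numerator = 7.8 + 9.59·4.2·cos²21.4°·tan31.1° = 7.8 + 9.59·4.2·0.8669·0.6032 = 28.862 kPa
Denominator = 19.4·4.2·sin21.4°·cos21.4° = 19.4·4.2·0.3649·0.9311 = 27.680 kPa
FS = 28.862 / 27.680 = 1.043

FS = 1.04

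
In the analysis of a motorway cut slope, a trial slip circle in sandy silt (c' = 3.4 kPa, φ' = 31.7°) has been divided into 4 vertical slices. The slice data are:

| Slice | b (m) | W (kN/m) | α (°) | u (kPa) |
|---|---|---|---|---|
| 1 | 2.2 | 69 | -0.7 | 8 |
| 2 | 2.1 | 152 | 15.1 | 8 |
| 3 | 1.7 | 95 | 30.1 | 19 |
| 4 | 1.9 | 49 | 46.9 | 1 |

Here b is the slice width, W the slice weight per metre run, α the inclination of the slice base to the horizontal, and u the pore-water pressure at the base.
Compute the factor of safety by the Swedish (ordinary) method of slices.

Ordinary method of slices: FS = Σ[c'·Δl_i + (W_i cosα_i − u_i·Δl_i)·tanφ'] / Σ W_i sinα_i, with Δl_i = b_i / cosα_i.
Slice 1: Δl = 2.2/cos(-0.7°) = 2.200 m; N'_1 = 69·cos(-0.7°) − 8·2.200 = 51.4; c'Δl = 7.48; W sinα = -0.8
Slice 2: Δl = 2.1/cos15.1° = 2.175 m; N'_2 = 152·cos15.1° − 8·2.175 = 129.4; c'Δl = 7.40; W sinα = 39.6
Slice 3: Δl = 1.7/cos30.1° = 1.965 m; N'_3 = 95·cos30.1° − 19·1.965 = 44.9; c'Δl = 6.68; W sinα = 47.6
Slice 4: Δl = 1.9/cos46.9° = 2.781 m; N'_4 = 49·cos46.9° − 1·2.781 = 30.7; c'Δl = 9.45; W sinα = 35.8
Σc'Δl = 31.0 kN/m; ΣN' = 256.3 kN/m; ΣW sinα = 122.2 kN/m
Resisting = 31.0 + 256.3·tan31.7° = 31.0 + 158.3 = 189.3 kN/m
FS = 189.3 / 122.2 = 1.549

FS = 1.55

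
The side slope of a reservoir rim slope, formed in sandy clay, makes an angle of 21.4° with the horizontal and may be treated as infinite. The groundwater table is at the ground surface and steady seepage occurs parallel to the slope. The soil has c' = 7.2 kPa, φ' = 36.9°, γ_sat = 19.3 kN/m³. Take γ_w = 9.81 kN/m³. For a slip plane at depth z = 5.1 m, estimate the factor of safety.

With seepage parallel to the slope and the water table at the surface, the effective normal stress on the slip plane uses the buoyant unit weight γ' = γ_sat − γ_w while the driving shear stress uses γ_sat:
FS = [c' + γ' z cos²β tanφ'] / [γ_sat z sinβ cosβ]
γ' = 19.3 − 9.81 = 9.49 kN/m³
Numerator = 7.2 + 9.49·5.1·cos²21.4°·tan36.9° = 7.2 + 9.49·5.1·0.8669·0.7508 = 38.701 kPa
Denominator = 19.3·5.1·sin21.4°·cos21.4° = 19.3·5.1·0.3649·0.9311 = 33.439 kPa
FS = 38.701 / 33.439 = 1.157

FS = 1.16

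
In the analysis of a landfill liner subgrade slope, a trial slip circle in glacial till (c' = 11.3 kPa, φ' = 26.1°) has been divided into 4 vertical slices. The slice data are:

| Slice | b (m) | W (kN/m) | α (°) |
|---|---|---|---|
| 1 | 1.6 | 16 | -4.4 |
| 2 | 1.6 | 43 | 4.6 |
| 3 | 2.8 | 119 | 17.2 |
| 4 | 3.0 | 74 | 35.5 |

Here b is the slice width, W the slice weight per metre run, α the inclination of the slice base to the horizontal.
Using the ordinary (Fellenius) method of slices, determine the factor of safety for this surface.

Ordinary method of slices: FS = Σ[c'·Δl_i + (W_i cosα_i)·tanφ'] / Σ W_i sinα_i, with Δl_i = b_i / cosα_i.
Slice 1: Δl = 1.6/cos(-4.4°) = 1.605 m; N'_1 = 16·cos(-4.4°) = 16.0; c'Δl = 18.13; W sinα = -1.2
Slice 2: Δl = 1.6/cos4.6° = 1.605 m; N'_2 = 43·cos4.6° = 42.9; c'Δl = 18.14; W sinα = 3.4
Slice 3: Δl = 2.8/cos17.2° = 2.931 m; N'_3 = 119·cos17.2° = 113.7; c'Δl = 33.12; W sinα = 35.2
Slice 4: Δl = 3.0/cos35.5° = 3.685 m; N'_4 = 74·cos35.5° = 60.2; c'Δl = 41.64; W sinα = 43.0
Σc'Δl = 111.0 kN/m; ΣN' = 232.7 kN/m; ΣW sinα = 80.4 kN/m
Resisting = 111.0 + 232.7·tan26.1° = 111.0 + 114.0 = 225.1 kN/m
FS = 225.1 / 80.4 = 2.800

FS = 2.80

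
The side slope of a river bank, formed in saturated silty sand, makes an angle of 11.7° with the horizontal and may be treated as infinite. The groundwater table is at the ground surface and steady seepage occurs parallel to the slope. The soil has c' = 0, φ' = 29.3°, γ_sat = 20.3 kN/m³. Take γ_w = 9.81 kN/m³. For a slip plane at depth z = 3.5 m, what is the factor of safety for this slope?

With seepage parallel to the slope and the water table at the surface, the effective normal stress on the slip plane uses the buoyant unit weight γ' = γ_sat − γ_w while the driving shear stress uses γ_sat:
FS = [c' + γ' z cos²β tanφ'] / [γ_sat z sinβ cosβ]
(For c' = 0 this reduces to FS = (γ'/γ_sat)·tanφ'/tanβ.)
γ' = 20.3 − 9.81 = 10.49 kN/m³
Numerator = 0.0 + 10.49·3.5·cos²11.7°·tan29.3° = 0.0 + 10.49·3.5·0.9589·0.5612 = 19.756 kPa
Denominator = 20.3·3.5·sin11.7°·cos11.7° = 20.3·3.5·0.2028·0.9792 = 14.109 kPa
FS = 19.756 / 14.109 = 1.400

FS = 1.40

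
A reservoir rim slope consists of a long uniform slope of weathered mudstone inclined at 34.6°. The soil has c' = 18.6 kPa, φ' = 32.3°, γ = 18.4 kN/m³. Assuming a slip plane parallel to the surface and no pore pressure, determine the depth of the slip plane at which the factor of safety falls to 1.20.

Setting FS = 1.20 in FS = [c' + γz cos²β tanφ'] / [γz sinβ cosβ] and solving for z:
z = c' / [γ cosβ (FS·sinβ − cosβ·tanφ')]
  = 18.6 / [18.4·cos34.6°·(1.20·sin34.6° − cos34.6°·tan32.3°)]
  = 18.6 / [18.4·0.8231·(1.20·0.5678 − 0.8231·0.6322)]
  = 18.6 / 2.4392 = 7.626 m

z = 7.63 m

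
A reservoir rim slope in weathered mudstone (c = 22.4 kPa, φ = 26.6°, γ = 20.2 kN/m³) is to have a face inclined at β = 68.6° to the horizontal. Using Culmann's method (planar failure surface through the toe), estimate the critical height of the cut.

H_c = 14.38 m

Culmann's analysis gives the critical failure plane at α_cr = (β + φ)/2 = (68.6 + 26.6)/2 = 47.6°, and the critical height
H_c = (4c/γ) · sinβ cosφ / [1 − cos(β − φ)]
    = (4·22.4/20.2) · sin68.6°·cos26.6° / [1 − cos(42.0°)]
    = 4.436 · 0.9311·0.8942 / [1 − 0.7431]
    = 4.436 · 0.8325 / 0.2569
    = 14.38 m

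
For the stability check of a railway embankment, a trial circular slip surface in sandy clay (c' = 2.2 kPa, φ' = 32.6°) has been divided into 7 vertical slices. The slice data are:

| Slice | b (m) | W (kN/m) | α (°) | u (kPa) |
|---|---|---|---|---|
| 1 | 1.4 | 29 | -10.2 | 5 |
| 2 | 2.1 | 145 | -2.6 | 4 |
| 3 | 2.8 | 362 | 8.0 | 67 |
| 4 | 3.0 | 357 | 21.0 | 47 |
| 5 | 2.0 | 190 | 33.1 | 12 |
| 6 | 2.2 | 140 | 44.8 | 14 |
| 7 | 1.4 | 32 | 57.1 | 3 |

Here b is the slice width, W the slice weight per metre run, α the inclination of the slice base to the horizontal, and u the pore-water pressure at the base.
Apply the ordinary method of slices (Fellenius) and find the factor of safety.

FS = 1.24

Ordinary method of slices: FS = Σ[c'·Δl_i + (W_i cosα_i − u_i·Δl_i)·tanφ'] / Σ W_i sinα_i, with Δl_i = b_i / cosα_i.
Slice 1: Δl = 1.4/cos(-10.2°) = 1.422 m; N'_1 = 29·cos(-10.2°) − 5·1.422 = 21.4; c'Δl = 3.13; W sinα = -5.1
Slice 2: Δl = 2.1/cos(-2.6°) = 2.102 m; N'_2 = 145·cos(-2.6°) − 4·2.102 = 136.4; c'Δl = 4.62; W sinα = -6.6
Slice 3: Δl = 2.8/cos8.0° = 2.828 m; N'_3 = 362·cos8.0° − 67·2.828 = 169.0; c'Δl = 6.22; W sinα = 50.4
Slice 4: Δl = 3.0/cos21.0° = 3.213 m; N'_4 = 357·cos21.0° − 47·3.213 = 182.3; c'Δl = 7.07; W sinα = 127.9
Slice 5: Δl = 2.0/cos33.1° = 2.387 m; N'_5 = 190·cos33.1° − 12·2.387 = 130.5; c'Δl = 5.25; W sinα = 103.8
Slice 6: Δl = 2.2/cos44.8° = 3.100 m; N'_6 = 140·cos44.8° − 14·3.100 = 55.9; c'Δl = 6.82; W sinα = 98.6
Slice 7: Δl = 1.4/cos57.1° = 2.577 m; N'_7 = 32·cos57.1° − 3·2.577 = 9.6; c'Δl = 5.67; W sinα = 26.9
Σc'Δl = 38.8 kN/m; ΣN' = 705.3 kN/m; ΣW sinα = 395.9 kN/m
Resisting = 38.8 + 705.3·tan32.6° = 38.8 + 451.0 = 489.8 kN/m
FS = 489.8 / 395.9 = 1.237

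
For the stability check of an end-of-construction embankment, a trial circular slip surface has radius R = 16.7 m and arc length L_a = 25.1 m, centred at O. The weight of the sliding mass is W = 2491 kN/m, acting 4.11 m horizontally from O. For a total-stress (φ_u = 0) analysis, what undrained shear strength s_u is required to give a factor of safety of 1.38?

FS = s_u·L_a·R / (W·d), so s_u = FS·W·d / (L_a·R).
s_u = 1.38·2491·4.11 / (25.10·16.7) = 14128.5 / 419.17 = 33.71 kPa

s_u = 33.7 kPa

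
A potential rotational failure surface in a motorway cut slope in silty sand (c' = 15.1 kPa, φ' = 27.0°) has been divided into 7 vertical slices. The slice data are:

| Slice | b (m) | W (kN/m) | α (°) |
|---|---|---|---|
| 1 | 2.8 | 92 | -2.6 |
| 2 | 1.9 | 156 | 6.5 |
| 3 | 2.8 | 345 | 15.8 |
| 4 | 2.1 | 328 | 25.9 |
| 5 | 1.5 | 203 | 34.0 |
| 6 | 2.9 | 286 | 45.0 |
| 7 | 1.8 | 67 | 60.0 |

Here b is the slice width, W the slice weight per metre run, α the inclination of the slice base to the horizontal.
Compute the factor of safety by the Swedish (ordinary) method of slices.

Ordinary method of slices: FS = Σ[c'·Δl_i + (W_i cosα_i)·tanφ'] / Σ W_i sinα_i, with Δl_i = b_i / cosα_i.
Slice 1: Δl = 2.8/cos(-2.6°) = 2.803 m; N'_1 = 92·cos(-2.6°) = 91.9; c'Δl = 42.32; W sinα = -4.2
Slice 2: Δl = 1.9/cos6.5° = 1.912 m; N'_2 = 156·cos6.5° = 155.0; c'Δl = 28.88; W sinα = 17.7
Slice 3: Δl = 2.8/cos15.8° = 2.910 m; N'_3 = 345·cos15.8° = 332.0; c'Δl = 43.94; W sinα = 93.9
Slice 4: Δl = 2.1/cos25.9° = 2.334 m; N'_4 = 328·cos25.9° = 295.1; c'Δl = 35.25; W sinα = 143.3
Slice 5: Δl = 1.5/cos34.0° = 1.809 m; N'_5 = 203·cos34.0° = 168.3; c'Δl = 27.32; W sinα = 113.5
Slice 6: Δl = 2.9/cos45.0° = 4.101 m; N'_6 = 286·cos45.0° = 202.2; c'Δl = 61.93; W sinα = 202.2
Slice 7: Δl = 1.8/cos60.0° = 3.600 m; N'_7 = 67·cos60.0° = 33.5; c'Δl = 54.36; W sinα = 58.0
Σc'Δl = 294.0 kN/m; ΣN' = 1277.9 kN/m; ΣW sinα = 624.5 kN/m
Resisting = 294.0 + 1277.9·tan27.0° = 294.0 + 651.1 = 945.1 kN/m
FS = 945.1 / 624.5 = 1.514

FS = 1.51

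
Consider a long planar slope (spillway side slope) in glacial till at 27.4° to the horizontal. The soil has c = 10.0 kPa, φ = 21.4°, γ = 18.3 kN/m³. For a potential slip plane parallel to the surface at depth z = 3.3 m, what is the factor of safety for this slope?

FS = 1.16

For an infinite slope with a slip plane parallel to the surface (no pore pressure): FS = [c + γz cos²β tanφ] / [γz sinβ cosβ].
γz = 18.3·3.3 = 60.39 kN/m²
Numerator = 10.0 + 60.39·cos²27.4°·tan21.4° = 10.0 + 60.39·0.7882·0.3919 = 28.654 kPa
Denominator = 60.39·sin27.4°·cos27.4° = 60.39·0.4602·0.8878 = 24.674 kPa
FS = 28.654 / 24.674 = 1.161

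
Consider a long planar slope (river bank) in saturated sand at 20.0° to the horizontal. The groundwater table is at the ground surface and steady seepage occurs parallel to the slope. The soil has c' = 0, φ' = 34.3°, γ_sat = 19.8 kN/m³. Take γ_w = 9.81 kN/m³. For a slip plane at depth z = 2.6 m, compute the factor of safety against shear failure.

FS = 0.95

With seepage parallel to the slope and the water table at the surface, the effective normal stress on the slip plane uses the buoyant unit weight γ' = γ_sat − γ_w while the driving shear stress uses γ_sat:
FS = [c' + γ' z cos²β tanφ'] / [γ_sat z sinβ cosβ]
(For c' = 0 this reduces to FS = (γ'/γ_sat)·tanφ'/tanβ.)
γ' = 19.8 − 9.81 = 9.99 kN/m³
Numerator = 0.0 + 9.99·2.6·cos²20.0°·tan34.3° = 0.0 + 9.99·2.6·0.8830·0.6822 = 15.646 kPa
Denominator = 19.8·2.6·sin20.0°·cos20.0° = 19.8·2.6·0.3420·0.9397 = 16.545 kPa
FS = 15.646 / 16.545 = 0.946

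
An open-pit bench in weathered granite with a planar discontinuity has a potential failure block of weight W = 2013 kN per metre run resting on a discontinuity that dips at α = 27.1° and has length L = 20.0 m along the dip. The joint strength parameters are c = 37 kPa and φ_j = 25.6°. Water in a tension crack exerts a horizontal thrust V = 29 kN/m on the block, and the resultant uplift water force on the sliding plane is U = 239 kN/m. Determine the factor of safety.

FS = 1.57

Resolving the block weight along and normal to the plane and applying the Mohr–Coulomb strength on the joint:
N' = W cosα − U − V sinα = 2013·cos27.1° − 239 − 29·sin27.1° = 1539.8 kN/m
Driving force T = W sinα + V cosα = 2013·sin27.1° + 29·cos27.1° = 942.8 kN/m
Resisting force R = c·L + N'·tanφ_j = 37·20.0 + 1539.8·tan25.6° = 740.0 + 737.7 = 1477.7 kN/m
FS = R / T = 1477.7 / 942.8 = 1.567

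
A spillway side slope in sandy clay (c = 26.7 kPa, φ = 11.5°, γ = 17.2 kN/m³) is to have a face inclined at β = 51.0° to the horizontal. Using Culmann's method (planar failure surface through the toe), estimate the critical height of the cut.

Culmann's analysis gives the critical failure plane at α_cr = (β + φ)/2 = (51.0 + 11.5)/2 = 31.2°, and the critical height
H_c = (4c/γ) · sinβ cosφ / [1 − cos(β − φ)]
    = (4·26.7/17.2) · sin51.0°·cos11.5° / [1 − cos(39.5°)]
    = 6.209 · 0.7771·0.9799 / [1 − 0.7716]
    = 6.209 · 0.7615 / 0.2284
    = 20.71 m

H_c = 20.71 m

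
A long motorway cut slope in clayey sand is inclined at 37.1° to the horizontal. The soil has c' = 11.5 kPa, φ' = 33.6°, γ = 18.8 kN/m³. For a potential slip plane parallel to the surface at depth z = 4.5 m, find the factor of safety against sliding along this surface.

FS = 1.16

For an infinite slope with a slip plane parallel to the surface (no pore pressure): FS = [c' + γz cos²β tanφ'] / [γz sinβ cosβ].
γz = 18.8·4.5 = 84.60 kN/m²
Numerator = 11.5 + 84.60·cos²37.1°·tan33.6° = 11.5 + 84.60·0.6361·0.6644 = 47.256 kPa
Denominator = 84.60·sin37.1°·cos37.1° = 84.60·0.6032·0.7976 = 40.702 kPa
FS = 47.256 / 40.702 = 1.161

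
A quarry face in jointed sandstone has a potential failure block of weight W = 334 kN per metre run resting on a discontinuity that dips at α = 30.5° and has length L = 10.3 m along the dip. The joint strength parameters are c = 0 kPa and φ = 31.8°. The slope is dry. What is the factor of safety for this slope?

FS = 1.05

Resolving the block weight along and normal to the plane and applying the Mohr–Coulomb strength on the joint:
N' = W cosα = 334·cos30.5° = 287.8 kN/m
Driving force T = W sinα = 334·sin30.5° = 169.5 kN/m
Resisting force R = c·L + N'·tanφ = 0·10.3 + 287.8·tan31.8° = 0.0 + 178.4 = 178.4 kN/m
FS = R / T = 178.4 / 169.5 = 1.053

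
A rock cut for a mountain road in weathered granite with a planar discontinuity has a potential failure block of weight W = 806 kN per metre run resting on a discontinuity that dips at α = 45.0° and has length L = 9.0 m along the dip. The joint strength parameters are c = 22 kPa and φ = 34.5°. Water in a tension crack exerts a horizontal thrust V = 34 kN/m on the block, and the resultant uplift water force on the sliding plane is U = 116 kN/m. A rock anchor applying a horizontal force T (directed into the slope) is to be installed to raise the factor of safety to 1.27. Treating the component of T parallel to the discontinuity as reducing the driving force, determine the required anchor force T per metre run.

Resolving forces along and normal to the sliding plane, with the horizontal anchor force T adding T·sinα to the effective normal force and T·cosα acting up the plane against the driving force:
FS = [cL + (W cosα − U − V sinα + T sinα) tanφ] / [W sinα + V cosα − T cosα]
Without the anchor: N' = 429.9 kN/m, driving T_d = 594.0 kN/m, resisting R = 22·9.0 + 429.9·tan34.5° = 493.5 kN/m, FS = 0.83.
Setting FS = 1.27 and solving for T:
1.27·(594.0 − T cos45.0°) = 493.5 + T sin45.0°·tan34.5°
T·(sin45.0°·tan34.5° + 1.27·cos45.0°) = 1.27·594.0 − 493.5
T·(0.7071·0.6873 + 1.27·0.7071) = 754.3 − 493.5 = 260.9
T·1.3840 = 260.9
T = 188.5 kN/m

T = 189 kN/m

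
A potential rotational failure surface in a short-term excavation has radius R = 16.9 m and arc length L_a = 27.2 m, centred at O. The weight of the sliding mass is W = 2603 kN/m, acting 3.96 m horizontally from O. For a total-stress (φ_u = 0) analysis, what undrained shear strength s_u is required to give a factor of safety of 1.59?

FS = s_u·L_a·R / (W·d), so s_u = FS·W·d / (L_a·R).
s_u = 1.59·2603·3.96 / (27.20·16.9) = 16389.5 / 459.68 = 35.65 kPa

s_u = 35.7 kPa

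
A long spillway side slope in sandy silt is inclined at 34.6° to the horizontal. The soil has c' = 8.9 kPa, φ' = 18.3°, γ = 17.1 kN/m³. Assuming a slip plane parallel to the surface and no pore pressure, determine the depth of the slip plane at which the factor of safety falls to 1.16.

Setting FS = 1.16 in FS = [c' + γz cos²β tanφ'] / [γz sinβ cosβ] and solving for z:
z = c' / [γ cosβ (FS·sinβ − cosβ·tanφ')]
  = 8.9 / [17.1·cos34.6°·(1.16·sin34.6° − cos34.6°·tan18.3°)]
  = 8.9 / [17.1·0.8231·(1.16·0.5678 − 0.8231·0.3307)]
  = 8.9 / 5.4398 = 1.636 m

z = 1.64 m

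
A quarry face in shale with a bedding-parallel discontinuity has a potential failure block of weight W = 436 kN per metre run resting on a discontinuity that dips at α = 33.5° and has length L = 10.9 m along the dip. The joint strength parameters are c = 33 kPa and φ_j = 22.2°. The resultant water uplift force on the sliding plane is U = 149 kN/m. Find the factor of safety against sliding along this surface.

FS = 1.86

Resolving the block weight along and normal to the plane and applying the Mohr–Coulomb strength on the joint:
N' = W cosα − U = 436·cos33.5° − 149 = 214.6 kN/m
Driving force T = W sinα = 436·sin33.5° = 240.6 kN/m
Resisting force R = c·L + N'·tanφ_j = 33·10.9 + 214.6·tan22.2° = 359.7 + 87.6 = 447.3 kN/m
FS = R / T = 447.3 / 240.6 = 1.859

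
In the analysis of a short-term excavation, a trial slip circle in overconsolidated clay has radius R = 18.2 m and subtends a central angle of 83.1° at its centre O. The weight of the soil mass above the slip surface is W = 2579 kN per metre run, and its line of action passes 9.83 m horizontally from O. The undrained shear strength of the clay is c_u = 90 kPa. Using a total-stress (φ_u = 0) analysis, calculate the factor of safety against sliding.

FS = 1.71

Taking moments about the centre O, the resisting moment is provided by the undrained shear strength acting along the arc:
Arc length L_a = R·θ = 18.2·(83.1°·π/180) = 18.2·1.4504 = 26.40 m
M_R = c_u·L_a·R = 90·26.40·18.2 = 43237.8 kN·m/m
M_D = W·d = 2579·9.83 = 25351.6 kN·m/m
FS = M_R / M_D = 43237.8 / 25351.6 = 1.706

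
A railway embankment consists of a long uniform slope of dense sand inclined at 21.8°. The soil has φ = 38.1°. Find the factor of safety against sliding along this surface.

FS = 1.96

For a dry cohesionless infinite slope the factor of safety is FS = tanφ / tanβ.
FS = tan38.1° / tan21.8° = 0.7841 / 0.4000 = 1.960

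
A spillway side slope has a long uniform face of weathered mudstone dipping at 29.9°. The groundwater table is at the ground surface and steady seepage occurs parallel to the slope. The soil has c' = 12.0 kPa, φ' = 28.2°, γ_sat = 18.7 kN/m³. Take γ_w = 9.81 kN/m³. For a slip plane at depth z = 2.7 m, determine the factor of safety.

FS = 0.99

With seepage parallel to the slope and the water table at the surface, the effective normal stress on the slip plane uses the buoyant unit weight γ' = γ_sat − γ_w while the driving shear stress uses γ_sat:
FS = [c' + γ' z cos²β tanφ'] / [γ_sat z sinβ cosβ]
γ' = 18.7 − 9.81 = 8.89 kN/m³
Numerator = 12.0 + 8.89·2.7·cos²29.9°·tan28.2° = 12.0 + 8.89·2.7·0.7515·0.5362 = 21.672 kPa
Denominator = 18.7·2.7·sin29.9°·cos29.9° = 18.7·2.7·0.4985·0.8669 = 21.819 kPa
FS = 21.672 / 21.819 = 0.993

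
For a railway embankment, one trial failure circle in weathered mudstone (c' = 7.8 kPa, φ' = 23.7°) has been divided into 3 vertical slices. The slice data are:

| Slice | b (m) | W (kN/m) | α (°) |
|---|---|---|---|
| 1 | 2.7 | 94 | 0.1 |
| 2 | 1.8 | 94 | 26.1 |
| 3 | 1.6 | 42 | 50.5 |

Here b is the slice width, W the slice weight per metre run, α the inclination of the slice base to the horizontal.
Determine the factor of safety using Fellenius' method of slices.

Ordinary method of slices: FS = Σ[c'·Δl_i + (W_i cosα_i)·tanφ'] / Σ W_i sinα_i, with Δl_i = b_i / cosα_i.
Slice 1: Δl = 2.7/cos0.1° = 2.700 m; N'_1 = 94·cos0.1° = 94.0; c'Δl = 21.06; W sinα = 0.2
Slice 2: Δl = 1.8/cos26.1° = 2.004 m; N'_2 = 94·cos26.1° = 84.4; c'Δl = 15.63; W sinα = 41.4
Slice 3: Δl = 1.6/cos50.5° = 2.515 m; N'_3 = 42·cos50.5° = 26.7; c'Δl = 19.62; W sinα = 32.4
Σc'Δl = 56.3 kN/m; ΣN' = 205.1 kN/m; ΣW sinα = 73.9 kN/m
Resisting = 56.3 + 205.1·tan23.7° = 56.3 + 90.0 = 146.4 kN/m
FS = 146.4 / 73.9 = 1.980

FS = 1.98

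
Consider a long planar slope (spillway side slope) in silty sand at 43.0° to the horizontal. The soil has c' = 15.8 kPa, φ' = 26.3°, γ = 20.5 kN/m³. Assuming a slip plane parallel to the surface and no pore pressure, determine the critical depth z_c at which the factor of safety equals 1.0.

z_c = 3.29 m

Setting FS = 1.00 in FS = [c' + γz cos²β tanφ'] / [γz sinβ cosβ] and solving for z:
z = c' / [γ cosβ (FS·sinβ − cosβ·tanφ')]
  = 15.8 / [20.5·cos43.0°·(1.00·sin43.0° − cos43.0°·tan26.3°)]
  = 15.8 / [20.5·0.7314·(1.00·0.6820 − 0.7314·0.4942)]
  = 15.8 / 4.8058 = 3.288 m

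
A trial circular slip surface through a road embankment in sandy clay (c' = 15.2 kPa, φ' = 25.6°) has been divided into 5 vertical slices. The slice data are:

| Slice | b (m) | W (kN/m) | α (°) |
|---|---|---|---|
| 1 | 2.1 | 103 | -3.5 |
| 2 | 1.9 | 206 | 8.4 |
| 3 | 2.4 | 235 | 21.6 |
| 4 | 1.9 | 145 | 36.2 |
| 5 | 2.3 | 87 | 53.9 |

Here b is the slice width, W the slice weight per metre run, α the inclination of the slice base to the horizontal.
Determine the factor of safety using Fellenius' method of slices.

Ordinary method of slices: FS = Σ[c'·Δl_i + (W_i cosα_i)·tanφ'] / Σ W_i sinα_i, with Δl_i = b_i / cosα_i.
Slice 1: Δl = 2.1/cos(-3.5°) = 2.104 m; N'_1 = 103·cos(-3.5°) = 102.8; c'Δl = 31.98; W sinα = -6.3
Slice 2: Δl = 1.9/cos8.4° = 1.921 m; N'_2 = 206·cos8.4° = 203.8; c'Δl = 29.19; W sinα = 30.1
Slice 3: Δl = 2.4/cos21.6° = 2.581 m; N'_3 = 235·cos21.6° = 218.5; c'Δl = 39.24; W sinα = 86.5
Slice 4: Δl = 1.9/cos36.2° = 2.355 m; N'_4 = 145·cos36.2° = 117.0; c'Δl = 35.79; W sinα = 85.6
Slice 5: Δl = 2.3/cos53.9° = 3.904 m; N'_5 = 87·cos53.9° = 51.3; c'Δl = 59.34; W sinα = 70.3
Σc'Δl = 195.5 kN/m; ΣN' = 693.4 kN/m; ΣW sinα = 266.2 kN/m
Resisting = 195.5 + 693.4·tan25.6° = 195.5 + 332.2 = 527.7 kN/m
FS = 527.7 / 266.2 = 1.982

FS = 1.98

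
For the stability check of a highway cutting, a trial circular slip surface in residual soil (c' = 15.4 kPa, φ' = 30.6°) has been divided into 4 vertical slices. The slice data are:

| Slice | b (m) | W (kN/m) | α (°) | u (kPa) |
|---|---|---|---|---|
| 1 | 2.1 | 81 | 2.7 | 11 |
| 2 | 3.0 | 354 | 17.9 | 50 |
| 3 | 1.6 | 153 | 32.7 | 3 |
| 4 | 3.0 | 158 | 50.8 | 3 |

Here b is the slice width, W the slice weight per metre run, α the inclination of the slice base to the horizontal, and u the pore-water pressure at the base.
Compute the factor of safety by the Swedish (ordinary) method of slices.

Ordinary method of slices: FS = Σ[c'·Δl_i + (W_i cosα_i − u_i·Δl_i)·tanφ'] / Σ W_i sinα_i, with Δl_i = b_i / cosα_i.
Slice 1: Δl = 2.1/cos2.7° = 2.102 m; N'_1 = 81·cos2.7° − 11·2.102 = 57.8; c'Δl = 32.38; W sinα = 3.8
Slice 2: Δl = 3.0/cos17.9° = 3.153 m; N'_2 = 354·cos17.9° − 50·3.153 = 179.2; c'Δl = 48.55; W sinα = 108.8
Slice 3: Δl = 1.6/cos32.7° = 1.901 m; N'_3 = 153·cos32.7° − 3·1.901 = 123.0; c'Δl = 29.28; W sinα = 82.7
Slice 4: Δl = 3.0/cos50.8° = 4.747 m; N'_4 = 158·cos50.8° − 3·4.747 = 85.6; c'Δl = 73.10; W sinα = 122.4
Σc'Δl = 183.3 kN/m; ΣN' = 445.7 kN/m; ΣW sinα = 317.7 kN/m
Resisting = 183.3 + 445.7·tan30.6° = 183.3 + 263.6 = 446.9 kN/m
FS = 446.9 / 317.7 = 1.407

FS = 1.41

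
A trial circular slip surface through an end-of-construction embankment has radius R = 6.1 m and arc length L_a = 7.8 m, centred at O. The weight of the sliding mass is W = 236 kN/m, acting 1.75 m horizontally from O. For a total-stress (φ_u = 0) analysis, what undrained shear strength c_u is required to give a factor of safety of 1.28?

c_u = 11.1 kPa

FS = c_u·L_a·R / (W·d), so c_u = FS·W·d / (L_a·R).
c_u = 1.28·236·1.75 / (7.80·6.1) = 528.6 / 47.58 = 11.11 kPa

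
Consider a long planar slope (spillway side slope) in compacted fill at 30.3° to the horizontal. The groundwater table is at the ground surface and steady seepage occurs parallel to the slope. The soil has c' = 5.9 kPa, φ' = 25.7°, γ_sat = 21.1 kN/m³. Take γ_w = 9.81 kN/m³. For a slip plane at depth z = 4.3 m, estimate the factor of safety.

With seepage parallel to the slope and the water table at the surface, the effective normal stress on the slip plane uses the buoyant unit weight γ' = γ_sat − γ_w while the driving shear stress uses γ_sat:
FS = [c' + γ' z cos²β tanφ'] / [γ_sat z sinβ cosβ]
γ' = 21.1 − 9.81 = 11.29 kN/m³
Numerator = 5.9 + 11.29·4.3·cos²30.3°·tan25.7° = 5.9 + 11.29·4.3·0.7455·0.4813 = 23.317 kPa
Denominator = 21.1·4.3·sin30.3°·cos30.3° = 21.1·4.3·0.5045·0.8634 = 39.523 kPa
FS = 23.317 / 39.523 = 0.590

FS = 0.59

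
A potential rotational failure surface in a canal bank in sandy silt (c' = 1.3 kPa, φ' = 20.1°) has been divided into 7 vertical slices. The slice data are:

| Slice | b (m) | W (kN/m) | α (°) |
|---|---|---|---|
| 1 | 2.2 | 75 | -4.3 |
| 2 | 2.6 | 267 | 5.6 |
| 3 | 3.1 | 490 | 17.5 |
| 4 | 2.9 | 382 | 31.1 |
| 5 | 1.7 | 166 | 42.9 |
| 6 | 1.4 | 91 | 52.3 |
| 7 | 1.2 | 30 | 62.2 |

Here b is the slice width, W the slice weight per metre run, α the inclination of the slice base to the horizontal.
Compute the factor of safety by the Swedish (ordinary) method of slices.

FS = 0.88

Ordinary method of slices: FS = Σ[c'·Δl_i + (W_i cosα_i)·tanφ'] / Σ W_i sinα_i, with Δl_i = b_i / cosα_i.
Slice 1: Δl = 2.2/cos(-4.3°) = 2.206 m; N'_1 = 75·cos(-4.3°) = 74.8; c'Δl = 2.87; W sinα = -5.6
Slice 2: Δl = 2.6/cos5.6° = 2.612 m; N'_2 = 267·cos5.6° = 265.7; c'Δl = 3.40; W sinα = 26.1
Slice 3: Δl = 3.1/cos17.5° = 3.250 m; N'_3 = 490·cos17.5° = 467.3; c'Δl = 4.23; W sinα = 147.3
Slice 4: Δl = 2.9/cos31.1° = 3.387 m; N'_4 = 382·cos31.1° = 327.1; c'Δl = 4.40; W sinα = 197.3
Slice 5: Δl = 1.7/cos42.9° = 2.321 m; N'_5 = 166·cos42.9° = 121.6; c'Δl = 3.02; W sinα = 113.0
Slice 6: Δl = 1.4/cos52.3° = 2.289 m; N'_6 = 91·cos52.3° = 55.6; c'Δl = 2.98; W sinα = 72.0
Slice 7: Δl = 1.2/cos62.2° = 2.573 m; N'_7 = 30·cos62.2° = 14.0; c'Δl = 3.34; W sinα = 26.5
Σc'Δl = 24.2 kN/m; ΣN' = 1326.2 kN/m; ΣW sinα = 576.6 kN/m
Resisting = 24.2 + 1326.2·tan20.1° = 24.2 + 485.3 = 509.5 kN/m
FS = 509.5 / 576.6 = 0.884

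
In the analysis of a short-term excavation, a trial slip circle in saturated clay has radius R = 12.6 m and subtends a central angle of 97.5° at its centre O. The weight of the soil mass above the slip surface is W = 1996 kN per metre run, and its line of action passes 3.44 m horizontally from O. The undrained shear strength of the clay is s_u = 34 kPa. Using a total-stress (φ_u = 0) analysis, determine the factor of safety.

Taking moments about the centre O, the resisting moment is provided by the undrained shear strength acting along the arc:
Arc length L_a = R·θ = 12.6·(97.5°·π/180) = 12.6·1.7017 = 21.44 m
M_R = s_u·L_a·R = 34·21.44·12.6 = 9185.5 kN·m/m
M_D = W·d = 1996·3.44 = 6866.2 kN·m/m
FS = M_R / M_D = 9185.5 / 6866.2 = 1.338

FS = 1.34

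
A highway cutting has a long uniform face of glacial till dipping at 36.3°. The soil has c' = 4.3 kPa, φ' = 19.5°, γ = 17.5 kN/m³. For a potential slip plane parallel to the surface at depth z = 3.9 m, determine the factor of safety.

For an infinite slope with a slip plane parallel to the surface (no pore pressure): FS = [c' + γz cos²β tanφ'] / [γz sinβ cosβ].
γz = 17.5·3.9 = 68.25 kN/m²
Numerator = 4.3 + 68.25·cos²36.3°·tan19.5° = 4.3 + 68.25·0.6495·0.3541 = 19.998 kPa
Denominator = 68.25·sin36.3°·cos36.3° = 68.25·0.5920·0.8059 = 32.563 kPa
FS = 19.998 / 32.563 = 0.614

FS = 0.61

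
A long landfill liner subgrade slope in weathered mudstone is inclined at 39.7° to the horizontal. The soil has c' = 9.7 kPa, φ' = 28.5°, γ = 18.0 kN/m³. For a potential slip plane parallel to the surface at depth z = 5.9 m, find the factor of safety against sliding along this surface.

FS = 0.84

For an infinite slope with a slip plane parallel to the surface (no pore pressure): FS = [c' + γz cos²β tanφ'] / [γz sinβ cosβ].
γz = 18.0·5.9 = 106.20 kN/m²
Numerator = 9.7 + 106.20·cos²39.7°·tan28.5° = 9.7 + 106.20·0.5920·0.5430 = 43.834 kPa
Denominator = 106.20·sin39.7°·cos39.7° = 106.20·0.6388·0.7694 = 52.194 kPa
FS = 43.834 / 52.194 = 0.840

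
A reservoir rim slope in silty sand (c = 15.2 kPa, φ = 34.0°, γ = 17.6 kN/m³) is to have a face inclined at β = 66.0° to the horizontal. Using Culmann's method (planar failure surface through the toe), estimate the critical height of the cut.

H_c = 17.22 m

Culmann's analysis gives the critical failure plane at α_cr = (β + φ)/2 = (66.0 + 34.0)/2 = 50.0°, and the critical height
H_c = (4c/γ) · sinβ cosφ / [1 − cos(β − φ)]
    = (4·15.2/17.6) · sin66.0°·cos34.0° / [1 − cos(32.0°)]
    = 3.455 · 0.9135·0.8290 / [1 − 0.8480]
    = 3.455 · 0.7574 / 0.1520
    = 17.22 m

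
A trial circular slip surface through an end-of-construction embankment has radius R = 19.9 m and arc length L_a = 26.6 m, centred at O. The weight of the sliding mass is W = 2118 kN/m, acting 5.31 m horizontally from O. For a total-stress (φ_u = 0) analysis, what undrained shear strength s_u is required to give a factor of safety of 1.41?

FS = s_u·L_a·R / (W·d), so s_u = FS·W·d / (L_a·R).
s_u = 1.41·2118·5.31 / (26.60·19.9) = 15857.7 / 529.34 = 29.96 kPa

s_u = 30.0 kPa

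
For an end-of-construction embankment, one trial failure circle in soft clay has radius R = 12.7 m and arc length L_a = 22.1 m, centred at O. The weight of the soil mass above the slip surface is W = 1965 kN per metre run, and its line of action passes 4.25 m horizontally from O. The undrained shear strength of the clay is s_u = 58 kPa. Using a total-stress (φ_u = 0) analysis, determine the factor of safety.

Taking moments about the centre O, the resisting moment is provided by the undrained shear strength acting along the arc:
M_R = s_u·L_a·R = 58·22.10·12.7 = 16278.9 kN·m/m
M_D = W·d = 1965·4.25 = 8351.2 kN·m/m
FS = M_R / M_D = 16278.9 / 8351.2 = 1.949

FS = 1.95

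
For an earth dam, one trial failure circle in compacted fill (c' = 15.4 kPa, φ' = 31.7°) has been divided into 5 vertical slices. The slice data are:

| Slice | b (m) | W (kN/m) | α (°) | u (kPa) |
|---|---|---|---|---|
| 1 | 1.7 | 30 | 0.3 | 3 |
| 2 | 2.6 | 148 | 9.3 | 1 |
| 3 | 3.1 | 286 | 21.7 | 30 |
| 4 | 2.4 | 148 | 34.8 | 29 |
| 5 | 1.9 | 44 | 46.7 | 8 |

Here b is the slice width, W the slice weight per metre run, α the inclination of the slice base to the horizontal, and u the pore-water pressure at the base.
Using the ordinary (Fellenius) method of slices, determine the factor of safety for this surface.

FS = 1.79

Ordinary method of slices: FS = Σ[c'·Δl_i + (W_i cosα_i − u_i·Δl_i)·tanφ'] / Σ W_i sinα_i, with Δl_i = b_i / cosα_i.
Slice 1: Δl = 1.7/cos0.3° = 1.700 m; N'_1 = 30·cos0.3° − 3·1.700 = 24.9; c'Δl = 26.18; W sinα = 0.2
Slice 2: Δl = 2.6/cos9.3° = 2.635 m; N'_2 = 148·cos9.3° − 1·2.635 = 143.4; c'Δl = 40.57; W sinα = 23.9
Slice 3: Δl = 3.1/cos21.7° = 3.336 m; N'_3 = 286·cos21.7° − 30·3.336 = 165.6; c'Δl = 51.38; W sinα = 105.7
Slice 4: Δl = 2.4/cos34.8° = 2.923 m; N'_4 = 148·cos34.8° − 29·2.923 = 36.8; c'Δl = 45.01; W sinα = 84.5
Slice 5: Δl = 1.9/cos46.7° = 2.770 m; N'_5 = 44·cos46.7° − 8·2.770 = 8.0; c'Δl = 42.66; W sinα = 32.0
Σc'Δl = 205.8 kN/m; ΣN' = 378.7 kN/m; ΣW sinα = 246.3 kN/m
Resisting = 205.8 + 378.7·tan31.7° = 205.8 + 233.9 = 439.7 kN/m
FS = 439.7 / 246.3 = 1.785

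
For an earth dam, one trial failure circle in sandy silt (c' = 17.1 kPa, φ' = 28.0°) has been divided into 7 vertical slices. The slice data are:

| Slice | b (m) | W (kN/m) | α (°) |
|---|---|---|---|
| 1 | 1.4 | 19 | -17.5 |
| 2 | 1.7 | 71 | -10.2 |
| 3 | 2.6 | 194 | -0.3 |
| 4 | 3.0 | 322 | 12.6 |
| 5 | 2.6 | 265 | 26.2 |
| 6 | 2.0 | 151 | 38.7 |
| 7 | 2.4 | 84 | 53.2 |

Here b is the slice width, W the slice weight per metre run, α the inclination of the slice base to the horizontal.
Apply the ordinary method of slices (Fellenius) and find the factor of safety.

Ordinary method of slices: FS = Σ[c'·Δl_i + (W_i cosα_i)·tanφ'] / Σ W_i sinα_i, with Δl_i = b_i / cosα_i.
Slice 1: Δl = 1.4/cos(-17.5°) = 1.468 m; N'_1 = 19·cos(-17.5°) = 18.1; c'Δl = 25.10; W sinα = -5.7
Slice 2: Δl = 1.7/cos(-10.2°) = 1.727 m; N'_2 = 71·cos(-10.2°) = 69.9; c'Δl = 29.54; W sinα = -12.6
Slice 3: Δl = 2.6/cos(-0.3°) = 2.600 m; N'_3 = 194·cos(-0.3°) = 194.0; c'Δl = 44.46; W sinα = -1.0
Slice 4: Δl = 3.0/cos12.6° = 3.074 m; N'_4 = 322·cos12.6° = 314.2; c'Δl = 52.57; W sinα = 70.2
Slice 5: Δl = 2.6/cos26.2° = 2.898 m; N'_5 = 265·cos26.2° = 237.8; c'Δl = 49.55; W sinα = 117.0
Slice 6: Δl = 2.0/cos38.7° = 2.563 m; N'_6 = 151·cos38.7° = 117.8; c'Δl = 43.82; W sinα = 94.4
Slice 7: Δl = 2.4/cos53.2° = 4.007 m; N'_7 = 84·cos53.2° = 50.3; c'Δl = 68.51; W sinα = 67.3
Σc'Δl = 313.5 kN/m; ΣN' = 1002.2 kN/m; ΣW sinα = 329.6 kN/m
Resisting = 313.5 + 1002.2·tan28.0° = 313.5 + 532.9 = 846.4 kN/m
FS = 846.4 / 329.6 = 2.568

FS = 2.57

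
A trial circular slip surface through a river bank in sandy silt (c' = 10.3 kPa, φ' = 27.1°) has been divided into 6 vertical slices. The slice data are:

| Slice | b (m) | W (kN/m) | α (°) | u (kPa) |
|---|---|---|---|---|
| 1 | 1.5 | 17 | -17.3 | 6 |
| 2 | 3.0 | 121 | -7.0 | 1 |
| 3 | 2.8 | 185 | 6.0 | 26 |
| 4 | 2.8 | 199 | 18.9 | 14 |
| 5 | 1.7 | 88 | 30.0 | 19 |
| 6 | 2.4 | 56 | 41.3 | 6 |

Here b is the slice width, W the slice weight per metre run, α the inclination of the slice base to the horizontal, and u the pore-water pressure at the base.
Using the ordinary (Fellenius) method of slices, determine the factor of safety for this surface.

FS = 2.67

Ordinary method of slices: FS = Σ[c'·Δl_i + (W_i cosα_i − u_i·Δl_i)·tanφ'] / Σ W_i sinα_i, with Δl_i = b_i / cosα_i.
Slice 1: Δl = 1.5/cos(-17.3°) = 1.571 m; N'_1 = 17·cos(-17.3°) − 6·1.571 = 6.8; c'Δl = 16.18; W sinα = -5.1
Slice 2: Δl = 3.0/cos(-7.0°) = 3.023 m; N'_2 = 121·cos(-7.0°) − 1·3.023 = 117.1; c'Δl = 31.13; W sinα = -14.7
Slice 3: Δl = 2.8/cos6.0° = 2.815 m; N'_3 = 185·cos6.0° − 26·2.815 = 110.8; c'Δl = 29.00; W sinα = 19.3
Slice 4: Δl = 2.8/cos18.9° = 2.960 m; N'_4 = 199·cos18.9° − 14·2.960 = 146.8; c'Δl = 30.48; W sinα = 64.5
Slice 5: Δl = 1.7/cos30.0° = 1.963 m; N'_5 = 88·cos30.0° − 19·1.963 = 38.9; c'Δl = 20.22; W sinα = 44.0
Slice 6: Δl = 2.4/cos41.3° = 3.195 m; N'_6 = 56·cos41.3° − 6·3.195 = 22.9; c'Δl = 32.90; W sinα = 37.0
Σc'Δl = 159.9 kN/m; ΣN' = 443.3 kN/m; ΣW sinα = 145.0 kN/m
Resisting = 159.9 + 443.3·tan27.1° = 159.9 + 226.9 = 386.8 kN/m
FS = 386.8 / 145.0 = 2.668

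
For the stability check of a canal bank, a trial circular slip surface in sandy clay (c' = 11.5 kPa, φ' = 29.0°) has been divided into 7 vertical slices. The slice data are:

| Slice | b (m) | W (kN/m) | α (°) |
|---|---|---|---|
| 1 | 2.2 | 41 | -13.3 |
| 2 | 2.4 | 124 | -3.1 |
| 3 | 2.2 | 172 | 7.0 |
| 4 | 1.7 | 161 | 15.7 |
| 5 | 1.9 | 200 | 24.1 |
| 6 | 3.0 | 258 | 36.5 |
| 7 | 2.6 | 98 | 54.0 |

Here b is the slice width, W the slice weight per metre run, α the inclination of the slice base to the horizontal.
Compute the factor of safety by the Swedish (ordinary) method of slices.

FS = 2.03

Ordinary method of slices: FS = Σ[c'·Δl_i + (W_i cosα_i)·tanφ'] / Σ W_i sinα_i, with Δl_i = b_i / cosα_i.
Slice 1: Δl = 2.2/cos(-13.3°) = 2.261 m; N'_1 = 41·cos(-13.3°) = 39.9; c'Δl = 26.00; W sinα = -9.4
Slice 2: Δl = 2.4/cos(-3.1°) = 2.404 m; N'_2 = 124·cos(-3.1°) = 123.8; c'Δl = 27.64; W sinα = -6.7
Slice 3: Δl = 2.2/cos7.0° = 2.217 m; N'_3 = 172·cos7.0° = 170.7; c'Δl = 25.49; W sinα = 21.0
Slice 4: Δl = 1.7/cos15.7° = 1.766 m; N'_4 = 161·cos15.7° = 155.0; c'Δl = 20.31; W sinα = 43.6
Slice 5: Δl = 1.9/cos24.1° = 2.081 m; N'_5 = 200·cos24.1° = 182.6; c'Δl = 23.94; W sinα = 81.7
Slice 6: Δl = 3.0/cos36.5° = 3.732 m; N'_6 = 258·cos36.5° = 207.4; c'Δl = 42.92; W sinα = 153.5
Slice 7: Δl = 2.6/cos54.0° = 4.423 m; N'_7 = 98·cos54.0° = 57.6; c'Δl = 50.87; W sinα = 79.3
Σc'Δl = 217.2 kN/m; ΣN' = 937.0 kN/m; ΣW sinα = 362.8 kN/m
Resisting = 217.2 + 937.0·tan29.0° = 217.2 + 519.4 = 736.5 kN/m
FS = 736.5 / 362.8 = 2.030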